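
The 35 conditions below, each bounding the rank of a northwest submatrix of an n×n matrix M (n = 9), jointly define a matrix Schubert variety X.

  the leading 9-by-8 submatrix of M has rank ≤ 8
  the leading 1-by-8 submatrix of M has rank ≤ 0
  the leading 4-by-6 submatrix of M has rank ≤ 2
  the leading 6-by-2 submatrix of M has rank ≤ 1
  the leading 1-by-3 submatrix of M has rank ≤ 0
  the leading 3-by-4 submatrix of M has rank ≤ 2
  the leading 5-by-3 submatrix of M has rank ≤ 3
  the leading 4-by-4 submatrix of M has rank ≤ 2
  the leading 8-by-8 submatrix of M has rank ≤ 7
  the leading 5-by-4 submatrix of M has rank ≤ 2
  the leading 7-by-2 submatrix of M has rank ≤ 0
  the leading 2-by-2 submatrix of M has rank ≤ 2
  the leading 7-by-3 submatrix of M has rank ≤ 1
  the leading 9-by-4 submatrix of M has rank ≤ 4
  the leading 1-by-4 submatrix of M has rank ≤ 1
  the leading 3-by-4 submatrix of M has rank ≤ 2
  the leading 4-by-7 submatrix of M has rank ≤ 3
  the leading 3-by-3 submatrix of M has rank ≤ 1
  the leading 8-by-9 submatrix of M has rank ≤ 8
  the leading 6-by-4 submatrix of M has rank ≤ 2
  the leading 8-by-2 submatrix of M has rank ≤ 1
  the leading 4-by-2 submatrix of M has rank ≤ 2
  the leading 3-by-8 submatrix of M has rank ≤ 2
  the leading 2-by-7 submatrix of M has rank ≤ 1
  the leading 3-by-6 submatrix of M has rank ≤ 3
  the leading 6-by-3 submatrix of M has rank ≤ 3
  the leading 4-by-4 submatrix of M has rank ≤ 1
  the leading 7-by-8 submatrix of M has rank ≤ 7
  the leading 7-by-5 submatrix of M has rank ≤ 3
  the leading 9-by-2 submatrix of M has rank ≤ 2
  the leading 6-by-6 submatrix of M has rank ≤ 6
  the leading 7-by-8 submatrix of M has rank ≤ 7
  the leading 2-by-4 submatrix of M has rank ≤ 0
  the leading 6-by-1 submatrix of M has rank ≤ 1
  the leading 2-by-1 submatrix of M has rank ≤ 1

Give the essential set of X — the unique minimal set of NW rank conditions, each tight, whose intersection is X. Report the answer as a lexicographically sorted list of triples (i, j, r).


Recovering R(i,j) via the rank-extension bound from the 35 conditions:

  0 | 0 | 0 | 0 | 0 | 0 | 0 | 0 | 1
  0 | 0 | 0 | 0 | 1 | 1 | 1 | 1 | 2
  0 | 0 | 1 | 1 | 2 | 2 | 2 | 2 | 3
  0 | 0 | 1 | 1 | 2 | 2 | 3 | 3 | 4
  0 | 0 | 1 | 2 | 3 | 3 | 4 | 4 | 5
  0 | 0 | 1 | 2 | 3 | 4 | 5 | 5 | 6
  0 | 0 | 1 | 2 | 3 | 4 | 5 | 6 | 7
  1 | 1 | 2 | 3 | 4 | 5 | 6 | 7 | 8
  1 | 2 | 3 | 4 | 5 | 6 | 7 | 8 | 9

giving w = (9, 5, 3, 7, 4, 6, 8, 1, 2) via Δ²R.

Fulton essential set (5 of the 24 Rothe cells):

[(1, 8, 0), (2, 4, 0), (4, 4, 1), (4, 6, 2), (7, 2, 0)]


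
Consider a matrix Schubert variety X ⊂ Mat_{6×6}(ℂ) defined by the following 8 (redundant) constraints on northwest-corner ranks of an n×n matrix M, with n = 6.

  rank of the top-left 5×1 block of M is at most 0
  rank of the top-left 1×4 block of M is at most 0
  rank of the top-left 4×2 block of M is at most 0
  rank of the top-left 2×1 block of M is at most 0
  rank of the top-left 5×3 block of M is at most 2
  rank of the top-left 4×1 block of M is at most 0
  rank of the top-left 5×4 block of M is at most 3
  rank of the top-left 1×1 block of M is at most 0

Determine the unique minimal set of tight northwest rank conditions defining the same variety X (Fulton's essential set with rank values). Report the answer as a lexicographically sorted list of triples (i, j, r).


Rank table r_w(6×6) implied by the 8 constraints:

  i=1: 0 | 0 | 0 | 0 | 1 | 1
  i=2: 0 | 0 | 1 | 1 | 2 | 2
  i=3: 0 | 0 | 1 | 2 | 3 | 3
  i=4: 0 | 0 | 1 | 2 | 3 | 4
  i=5: 0 | 1 | 2 | 3 | 4 | 5
  i=6: 1 | 2 | 3 | 4 | 5 | 6

hence w(1..6) = (5, 3, 4, 6, 2, 1).

D(w) has 11 cells with 3 SE-corners; essential set:

[(1, 4, 0), (4, 2, 0), (5, 1, 0)]


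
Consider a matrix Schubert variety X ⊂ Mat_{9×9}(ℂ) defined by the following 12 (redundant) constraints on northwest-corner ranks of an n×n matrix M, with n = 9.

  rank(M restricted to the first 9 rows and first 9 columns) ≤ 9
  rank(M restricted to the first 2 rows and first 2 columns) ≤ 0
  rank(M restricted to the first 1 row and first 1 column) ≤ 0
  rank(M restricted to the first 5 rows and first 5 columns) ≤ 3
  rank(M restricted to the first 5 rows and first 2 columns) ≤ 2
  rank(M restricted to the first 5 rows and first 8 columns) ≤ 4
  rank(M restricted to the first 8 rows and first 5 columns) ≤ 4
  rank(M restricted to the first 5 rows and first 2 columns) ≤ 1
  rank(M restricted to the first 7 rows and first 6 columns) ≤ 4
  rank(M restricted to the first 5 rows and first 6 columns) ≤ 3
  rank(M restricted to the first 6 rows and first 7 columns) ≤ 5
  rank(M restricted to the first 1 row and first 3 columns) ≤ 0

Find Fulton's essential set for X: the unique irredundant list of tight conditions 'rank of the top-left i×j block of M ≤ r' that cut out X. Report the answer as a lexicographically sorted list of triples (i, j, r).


Recovering R(i,j) via the rank-extension bound from the 12 conditions:

  row 1: 0, 0, 0, 1, 1, 1, 1, 1, 1
  row 2: 0, 0, 1, 2, 2, 2, 2, 2, 2
  row 3: 1, 1, 2, 3, 3, 3, 3, 3, 3
  row 4: 1, 1, 2, 3, 3, 3, 4, 4, 4
  row 5: 1, 1, 2, 3, 3, 3, 4, 4, 5
  row 6: 1, 2, 3, 4, 4, 4, 5, 5, 6
  row 7: 1, 2, 3, 4, 4, 4, 5, 6, 7
  row 8: 1, 2, 3, 4, 4, 5, 6, 7, 8
  row 9: 1, 2, 3, 4, 5, 6, 7, 8, 9

the unique w with this rank table is (4, 3, 1, 7, 9, 2, 8, 6, 5).

Rothe diagram D(w) (15 cells), 7 SE-corners (essential conditions):

[(1, 3, 0), (2, 2, 0), (5, 2, 1), (5, 6, 3), (5, 8, 4), (7, 6, 4), (8, 5, 4)]


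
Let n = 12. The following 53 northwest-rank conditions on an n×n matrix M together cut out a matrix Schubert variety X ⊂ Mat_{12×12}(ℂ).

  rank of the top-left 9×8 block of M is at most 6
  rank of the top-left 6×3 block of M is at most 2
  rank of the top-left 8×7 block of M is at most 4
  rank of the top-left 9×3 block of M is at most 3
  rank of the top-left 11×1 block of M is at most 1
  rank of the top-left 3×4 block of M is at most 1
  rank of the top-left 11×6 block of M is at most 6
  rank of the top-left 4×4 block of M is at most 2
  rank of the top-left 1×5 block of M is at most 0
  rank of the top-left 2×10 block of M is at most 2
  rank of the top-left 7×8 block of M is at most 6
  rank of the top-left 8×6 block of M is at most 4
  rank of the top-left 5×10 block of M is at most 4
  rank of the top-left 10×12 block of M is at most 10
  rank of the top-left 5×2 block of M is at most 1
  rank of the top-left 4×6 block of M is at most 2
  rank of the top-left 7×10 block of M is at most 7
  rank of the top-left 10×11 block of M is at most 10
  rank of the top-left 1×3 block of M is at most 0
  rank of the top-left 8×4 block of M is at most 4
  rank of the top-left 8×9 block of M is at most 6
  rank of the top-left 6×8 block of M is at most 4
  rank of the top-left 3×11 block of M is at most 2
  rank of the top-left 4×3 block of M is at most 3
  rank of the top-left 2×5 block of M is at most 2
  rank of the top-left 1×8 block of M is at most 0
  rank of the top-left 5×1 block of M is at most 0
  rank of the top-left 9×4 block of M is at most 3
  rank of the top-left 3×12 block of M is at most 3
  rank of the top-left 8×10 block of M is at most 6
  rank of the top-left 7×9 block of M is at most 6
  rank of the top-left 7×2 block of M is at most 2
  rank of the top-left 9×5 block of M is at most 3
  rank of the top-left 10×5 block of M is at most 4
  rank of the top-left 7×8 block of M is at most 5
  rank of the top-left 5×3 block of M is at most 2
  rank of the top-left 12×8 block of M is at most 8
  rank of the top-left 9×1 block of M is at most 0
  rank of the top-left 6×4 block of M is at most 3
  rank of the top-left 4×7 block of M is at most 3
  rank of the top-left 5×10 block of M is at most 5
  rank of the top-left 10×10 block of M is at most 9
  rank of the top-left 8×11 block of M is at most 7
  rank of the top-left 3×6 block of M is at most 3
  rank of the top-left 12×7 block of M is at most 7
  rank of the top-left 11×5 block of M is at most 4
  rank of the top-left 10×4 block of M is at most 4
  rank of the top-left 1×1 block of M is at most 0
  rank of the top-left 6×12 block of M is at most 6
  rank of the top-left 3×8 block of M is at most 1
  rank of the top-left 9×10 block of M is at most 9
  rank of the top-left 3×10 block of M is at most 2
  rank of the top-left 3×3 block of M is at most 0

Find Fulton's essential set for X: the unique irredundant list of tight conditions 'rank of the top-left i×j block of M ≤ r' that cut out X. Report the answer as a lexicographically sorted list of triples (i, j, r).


Computing R[i][j] = min implied NW-rank bound (n=12, 53 conditions):

  0 0 0 0 0 0 0 0 1 1 1 1
  0 0 0 1 1 1 1 1 2 2 2 2
  0 0 0 1 1 1 1 1 2 2 2 3
  0 1 1 2 2 2 2 2 3 3 3 4
  0 1 2 3 3 3 3 3 4 4 4 5
  0 1 2 3 3 4 4 4 5 5 5 6
  0 1 2 3 3 4 4 5 6 6 6 7
  0 1 2 3 3 4 4 5 6 6 7 8
  0 1 2 3 3 4 5 6 7 7 8 9
  1 2 3 4 4 5 6 7 8 8 9 10
  1 2 3 4 4 5 6 7 8 9 10 11
  1 2 3 4 5 6 7 8 9 10 11 12

hence w(1..12) = (9, 4, 12, 2, 3, 6, 8, 11, 7, 1, 10, 5).

ℓ(w)=34; the 9 essential cells (i,j,r):

[(1, 8, 0), (3, 3, 0), (3, 8, 1), (3, 11, 2), (8, 7, 4), (8, 10, 6), (9, 1, 0), (9, 5, 3), (11, 5, 4)]


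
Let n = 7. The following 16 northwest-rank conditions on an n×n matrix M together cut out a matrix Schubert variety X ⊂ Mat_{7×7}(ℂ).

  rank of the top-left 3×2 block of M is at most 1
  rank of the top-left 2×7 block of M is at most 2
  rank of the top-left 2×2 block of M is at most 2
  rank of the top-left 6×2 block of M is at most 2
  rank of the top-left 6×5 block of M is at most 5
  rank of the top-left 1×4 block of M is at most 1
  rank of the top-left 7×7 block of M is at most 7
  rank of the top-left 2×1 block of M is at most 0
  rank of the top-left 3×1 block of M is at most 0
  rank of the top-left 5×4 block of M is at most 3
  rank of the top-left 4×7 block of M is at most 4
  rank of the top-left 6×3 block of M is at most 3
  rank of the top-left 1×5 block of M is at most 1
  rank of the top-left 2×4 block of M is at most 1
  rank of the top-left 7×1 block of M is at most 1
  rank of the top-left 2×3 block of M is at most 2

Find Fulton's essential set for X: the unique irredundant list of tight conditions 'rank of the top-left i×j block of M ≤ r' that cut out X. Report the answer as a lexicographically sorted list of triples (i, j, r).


Computing R[i][j] = min implied NW-rank bound (n=7, 16 conditions):

  i=1: 0 | 1 | 1 | 1 | 1 | 1 | 1
  i=2: 0 | 1 | 1 | 1 | 2 | 2 | 2
  i=3: 0 | 1 | 2 | 2 | 3 | 3 | 3
  i=4: 1 | 2 | 3 | 3 | 4 | 4 | 4
  i=5: 1 | 2 | 3 | 3 | 4 | 5 | 5
  i=6: 1 | 2 | 3 | 4 | 5 | 6 | 6
  i=7: 1 | 2 | 3 | 4 | 5 | 6 | 7

so w = (2, 5, 3, 1, 6, 4, 7).

3 SE-corners of the 6-cell Rothe diagram give Ess(w):

[(2, 4, 1), (3, 1, 0), (5, 4, 3)]


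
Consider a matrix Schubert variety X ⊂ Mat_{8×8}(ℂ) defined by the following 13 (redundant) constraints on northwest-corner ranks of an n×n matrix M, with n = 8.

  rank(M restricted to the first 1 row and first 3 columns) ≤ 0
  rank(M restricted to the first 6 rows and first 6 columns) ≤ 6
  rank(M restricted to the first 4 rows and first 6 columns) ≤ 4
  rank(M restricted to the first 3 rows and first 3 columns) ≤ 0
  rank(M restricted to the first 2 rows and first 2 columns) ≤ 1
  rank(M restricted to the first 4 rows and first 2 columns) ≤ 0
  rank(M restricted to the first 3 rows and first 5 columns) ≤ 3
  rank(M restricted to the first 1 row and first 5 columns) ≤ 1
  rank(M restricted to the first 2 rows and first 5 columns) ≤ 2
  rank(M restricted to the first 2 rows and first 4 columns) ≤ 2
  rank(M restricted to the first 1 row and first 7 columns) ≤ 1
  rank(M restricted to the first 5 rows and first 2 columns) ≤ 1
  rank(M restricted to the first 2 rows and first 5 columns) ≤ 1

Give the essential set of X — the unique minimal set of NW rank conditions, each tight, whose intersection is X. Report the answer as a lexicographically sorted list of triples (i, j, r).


The tightest implied rank at each (i,j), from the 13 conditions:

  0, 0, 0, 1, 1, 1, 1, 1
  0, 0, 0, 1, 1, 2, 2, 2
  0, 0, 0, 1, 2, 3, 3, 3
  0, 0, 1, 2, 3, 4, 4, 4
  1, 1, 2, 3, 4, 5, 5, 5
  1, 2, 3, 4, 5, 6, 6, 6
  1, 2, 3, 4, 5, 6, 7, 7
  1, 2, 3, 4, 5, 6, 7, 8

reading off 1-entries of Δ²R: w = (4, 6, 5, 3, 1, 2, 7, 8).

ℓ(w)=12; the 3 essential cells (i,j,r):

[(2, 5, 1), (3, 3, 0), (4, 2, 0)]


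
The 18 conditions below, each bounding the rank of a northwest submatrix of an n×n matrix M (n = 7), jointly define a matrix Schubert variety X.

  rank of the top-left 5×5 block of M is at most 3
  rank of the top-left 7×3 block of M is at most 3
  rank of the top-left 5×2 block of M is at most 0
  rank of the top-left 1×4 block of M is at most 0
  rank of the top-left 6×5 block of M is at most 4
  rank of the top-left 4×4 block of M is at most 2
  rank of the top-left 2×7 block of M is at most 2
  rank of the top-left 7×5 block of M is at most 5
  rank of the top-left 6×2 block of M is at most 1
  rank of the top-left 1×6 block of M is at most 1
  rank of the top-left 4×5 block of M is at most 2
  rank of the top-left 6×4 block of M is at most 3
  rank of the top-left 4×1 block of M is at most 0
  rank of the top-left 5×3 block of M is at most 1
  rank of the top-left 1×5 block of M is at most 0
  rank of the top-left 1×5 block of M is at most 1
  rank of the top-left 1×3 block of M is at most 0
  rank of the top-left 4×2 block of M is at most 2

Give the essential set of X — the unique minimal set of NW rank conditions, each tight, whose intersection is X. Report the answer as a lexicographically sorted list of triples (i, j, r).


The tightest implied rank at each (i,j), from the 18 conditions:

  row 1: 0, 0, 0, 0, 0, 1, 1
  row 2: 0, 0, 1, 1, 1, 2, 2
  row 3: 0, 0, 1, 2, 2, 3, 3
  row 4: 0, 0, 1, 2, 2, 3, 4
  row 5: 0, 0, 1, 2, 3, 4, 5
  row 6: 1, 1, 2, 3, 4, 5, 6
  row 7: 1, 2, 3, 4, 5, 6, 7

giving w = (6, 3, 4, 7, 5, 1, 2) via Δ²R.

3 SE-corners of the 14-cell Rothe diagram give Ess(w):

[(1, 5, 0), (4, 5, 2), (5, 2, 0)]


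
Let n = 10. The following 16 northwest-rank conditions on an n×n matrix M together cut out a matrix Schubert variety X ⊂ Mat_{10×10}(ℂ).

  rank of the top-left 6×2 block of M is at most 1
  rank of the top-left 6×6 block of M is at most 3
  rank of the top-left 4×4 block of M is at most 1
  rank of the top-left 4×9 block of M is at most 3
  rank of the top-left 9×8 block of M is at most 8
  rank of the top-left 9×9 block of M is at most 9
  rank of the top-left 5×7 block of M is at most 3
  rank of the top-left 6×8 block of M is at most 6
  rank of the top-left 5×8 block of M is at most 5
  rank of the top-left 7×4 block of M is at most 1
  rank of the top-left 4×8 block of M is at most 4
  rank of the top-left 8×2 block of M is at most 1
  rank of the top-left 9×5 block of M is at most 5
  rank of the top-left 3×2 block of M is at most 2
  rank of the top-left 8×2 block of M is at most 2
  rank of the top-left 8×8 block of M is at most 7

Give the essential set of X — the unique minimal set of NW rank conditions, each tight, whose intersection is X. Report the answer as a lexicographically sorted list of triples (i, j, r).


The tightest implied rank at each (i,j), from the 16 conditions:

  i=1: 1 | 1 | 1 | 1 | 1 | 1 | 1 | 1 | 1 | 1
  i=2: 1 | 1 | 1 | 1 | 2 | 2 | 2 | 2 | 2 | 2
  i=3: 1 | 1 | 1 | 1 | 2 | 3 | 3 | 3 | 3 | 3
  i=4: 1 | 1 | 1 | 1 | 2 | 3 | 3 | 3 | 3 | 4
  i=5: 1 | 1 | 1 | 1 | 2 | 3 | 3 | 4 | 4 | 5
  i=6: 1 | 1 | 1 | 1 | 2 | 3 | 4 | 5 | 5 | 6
  i=7: 1 | 1 | 1 | 1 | 2 | 3 | 4 | 5 | 6 | 7
  i=8: 1 | 1 | 2 | 2 | 3 | 4 | 5 | 6 | 7 | 8
  i=9: 1 | 2 | 3 | 3 | 4 | 5 | 6 | 7 | 8 | 9
  i=10: 1 | 2 | 3 | 4 | 5 | 6 | 7 | 8 | 9 | 10

giving w = (1, 5, 6, 10, 8, 7, 9, 3, 2, 4) via Δ²R.

4 SE-corners of the 23-cell Rothe diagram give Ess(w):

[(4, 9, 3), (5, 7, 3), (7, 4, 1), (8, 2, 1)]


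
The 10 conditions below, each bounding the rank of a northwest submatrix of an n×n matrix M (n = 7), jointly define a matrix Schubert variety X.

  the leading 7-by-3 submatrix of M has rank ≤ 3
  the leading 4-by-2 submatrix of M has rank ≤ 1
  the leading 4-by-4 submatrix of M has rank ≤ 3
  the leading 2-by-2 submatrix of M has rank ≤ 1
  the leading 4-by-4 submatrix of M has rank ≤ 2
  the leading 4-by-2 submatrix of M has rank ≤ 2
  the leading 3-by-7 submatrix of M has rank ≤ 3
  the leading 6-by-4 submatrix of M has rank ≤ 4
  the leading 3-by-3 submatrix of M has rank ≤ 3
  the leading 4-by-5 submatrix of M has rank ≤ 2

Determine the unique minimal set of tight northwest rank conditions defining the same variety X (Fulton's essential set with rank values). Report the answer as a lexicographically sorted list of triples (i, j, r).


Computing R[i][j] = min implied NW-rank bound (n=7, 10 conditions):

  1 1 1 1 1 1 1
  1 1 2 2 2 2 2
  1 1 2 2 2 3 3
  1 1 2 2 2 3 4
  1 2 3 3 3 4 5
  1 2 3 4 4 5 6
  1 2 3 4 5 6 7

giving w = (1, 3, 6, 7, 2, 4, 5) via Δ²R.

Rothe diagram D(w) (7 cells), 2 SE-corners (essential conditions):

[(4, 2, 1), (4, 5, 2)]


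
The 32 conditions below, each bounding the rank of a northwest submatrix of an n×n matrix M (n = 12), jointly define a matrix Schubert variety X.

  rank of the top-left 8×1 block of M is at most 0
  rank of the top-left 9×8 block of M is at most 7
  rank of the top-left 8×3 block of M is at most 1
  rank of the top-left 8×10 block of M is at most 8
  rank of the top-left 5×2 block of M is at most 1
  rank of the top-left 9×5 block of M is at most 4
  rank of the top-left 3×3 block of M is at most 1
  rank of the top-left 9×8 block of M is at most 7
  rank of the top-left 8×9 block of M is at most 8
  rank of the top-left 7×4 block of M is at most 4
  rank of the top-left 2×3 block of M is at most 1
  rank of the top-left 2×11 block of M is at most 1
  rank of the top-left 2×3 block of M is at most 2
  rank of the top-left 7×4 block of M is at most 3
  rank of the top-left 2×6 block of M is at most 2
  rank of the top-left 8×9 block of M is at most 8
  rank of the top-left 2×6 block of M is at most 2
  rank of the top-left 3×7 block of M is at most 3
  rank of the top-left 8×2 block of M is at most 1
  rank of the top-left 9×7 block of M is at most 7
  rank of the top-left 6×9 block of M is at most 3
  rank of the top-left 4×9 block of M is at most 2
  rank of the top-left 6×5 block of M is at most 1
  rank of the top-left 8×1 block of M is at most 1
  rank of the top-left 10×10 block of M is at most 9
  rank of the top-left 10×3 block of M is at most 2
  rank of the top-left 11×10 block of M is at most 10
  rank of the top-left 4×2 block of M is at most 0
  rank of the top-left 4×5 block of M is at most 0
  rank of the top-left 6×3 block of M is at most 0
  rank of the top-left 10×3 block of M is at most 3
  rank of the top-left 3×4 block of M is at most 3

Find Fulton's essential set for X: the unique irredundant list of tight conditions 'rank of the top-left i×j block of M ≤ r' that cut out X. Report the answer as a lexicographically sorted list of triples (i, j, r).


Propagating the 32 rank bounds to every northwest block:

  row 1: 0, 0, 0, 0, 0, 1, 1, 1, 1, 1, 1, 1
  row 2: 0, 0, 0, 0, 0, 1, 1, 1, 1, 1, 1, 2
  row 3: 0, 0, 0, 0, 0, 1, 2, 2, 2, 2, 2, 3
  row 4: 0, 0, 0, 0, 0, 1, 2, 2, 2, 3, 3, 4
  row 5: 0, 0, 0, 1, 1, 2, 3, 3, 3, 4, 4, 5
  row 6: 0, 0, 0, 1, 1, 2, 3, 3, 3, 4, 5, 6
  row 7: 0, 1, 1, 2, 2, 3, 4, 4, 4, 5, 6, 7
  row 8: 0, 1, 1, 2, 3, 4, 5, 5, 5, 6, 7, 8
  row 9: 1, 2, 2, 3, 4, 5, 6, 6, 6, 7, 8, 9
  row 10: 1, 2, 2, 3, 4, 5, 6, 7, 7, 8, 9, 10
  row 11: 1, 2, 3, 4, 5, 6, 7, 8, 8, 9, 10, 11
  row 12: 1, 2, 3, 4, 5, 6, 7, 8, 9, 10, 11, 12

hence w(1..12) = (6, 12, 7, 10, 4, 11, 2, 5, 1, 8, 3, 9).

D(w) has 40 cells with 9 SE-corners; essential set:

[(2, 11, 1), (4, 5, 0), (4, 9, 2), (6, 3, 0), (6, 5, 1), (6, 9, 3), (8, 1, 0), (8, 3, 1), (10, 3, 2)]


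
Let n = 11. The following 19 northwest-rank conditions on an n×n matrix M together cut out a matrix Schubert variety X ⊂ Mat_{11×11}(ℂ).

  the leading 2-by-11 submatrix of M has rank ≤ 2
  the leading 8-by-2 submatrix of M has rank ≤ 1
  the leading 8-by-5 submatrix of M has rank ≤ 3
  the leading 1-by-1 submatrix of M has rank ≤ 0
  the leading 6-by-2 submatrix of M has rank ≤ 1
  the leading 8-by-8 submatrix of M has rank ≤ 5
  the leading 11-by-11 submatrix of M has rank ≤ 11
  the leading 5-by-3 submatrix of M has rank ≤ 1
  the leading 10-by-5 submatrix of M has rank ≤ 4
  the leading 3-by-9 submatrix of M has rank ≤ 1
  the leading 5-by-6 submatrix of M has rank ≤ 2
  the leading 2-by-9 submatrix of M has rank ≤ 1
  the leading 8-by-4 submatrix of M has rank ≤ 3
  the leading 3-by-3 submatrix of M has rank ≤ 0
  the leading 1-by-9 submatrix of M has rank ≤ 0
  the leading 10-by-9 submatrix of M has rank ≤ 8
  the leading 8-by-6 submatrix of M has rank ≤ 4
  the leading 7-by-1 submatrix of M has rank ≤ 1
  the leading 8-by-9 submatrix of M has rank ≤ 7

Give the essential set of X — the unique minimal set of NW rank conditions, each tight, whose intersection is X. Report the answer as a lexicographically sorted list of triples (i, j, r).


Rank table r_w(11×11) implied by the 19 constraints:

  i=1: 0  0  0  0  0  0  0  0  0  1  1
  i=2: 0  0  0  1  1  1  1  1  1  2  2
  i=3: 0  0  0  1  1  1  1  1  1  2  3
  i=4: 1  1  1  2  2  2  2  2  2  3  4
  i=5: 1  1  1  2  2  2  3  3  3  4  5
  i=6: 1  1  2  3  3  3  4  4  4  5  6
  i=7: 1  1  2  3  3  4  5  5  5  6  7
  i=8: 1  1  2  3  3  4  5  5  6  7  8
  i=9: 1  2  3  4  4  5  6  6  7  8  9
  i=10: 1  2  3  4  4  5  6  7  8  9  10
  i=11: 1  2  3  4  5  6  7  8  9  10  11

hence w(1..11) = (10, 4, 11, 1, 7, 3, 6, 9, 2, 8, 5).

9 SE-corners of the 31-cell Rothe diagram give Ess(w):

[(1, 9, 0), (3, 3, 0), (3, 9, 1), (5, 3, 1), (5, 6, 2), (8, 2, 1), (8, 5, 3), (8, 8, 5), (10, 5, 4)]


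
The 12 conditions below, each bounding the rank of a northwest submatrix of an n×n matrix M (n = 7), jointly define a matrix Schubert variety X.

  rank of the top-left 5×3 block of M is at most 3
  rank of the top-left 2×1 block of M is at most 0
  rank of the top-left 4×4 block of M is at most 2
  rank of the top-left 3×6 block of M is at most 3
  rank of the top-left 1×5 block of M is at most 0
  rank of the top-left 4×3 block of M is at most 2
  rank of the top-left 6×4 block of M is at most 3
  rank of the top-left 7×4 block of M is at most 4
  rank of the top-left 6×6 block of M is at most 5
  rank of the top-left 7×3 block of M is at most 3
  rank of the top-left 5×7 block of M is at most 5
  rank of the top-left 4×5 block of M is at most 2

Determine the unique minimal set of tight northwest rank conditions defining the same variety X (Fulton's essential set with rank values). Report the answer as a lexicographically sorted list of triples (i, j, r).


Rank table r_w(7×7) implied by the 12 constraints:

  row 1: 0 0 0 0 0 1 1
  row 2: 0 1 1 1 1 2 2
  row 3: 1 2 2 2 2 3 3
  row 4: 1 2 2 2 2 3 4
  row 5: 1 2 3 3 3 4 5
  row 6: 1 2 3 3 4 5 6
  row 7: 1 2 3 4 5 6 7

so w = (6, 2, 1, 7, 3, 5, 4).

4 SE-corners of the 10-cell Rothe diagram give Ess(w):

[(1, 5, 0), (2, 1, 0), (4, 5, 2), (6, 4, 3)]


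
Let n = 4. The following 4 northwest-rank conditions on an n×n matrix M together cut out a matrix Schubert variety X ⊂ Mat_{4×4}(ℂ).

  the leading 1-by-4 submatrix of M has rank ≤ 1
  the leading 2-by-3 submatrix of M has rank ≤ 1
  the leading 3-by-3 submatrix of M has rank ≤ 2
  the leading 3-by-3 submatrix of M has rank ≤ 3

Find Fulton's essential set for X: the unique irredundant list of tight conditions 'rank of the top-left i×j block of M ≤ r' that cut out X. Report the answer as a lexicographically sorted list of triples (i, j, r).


Propagating the 4 rank bounds to every northwest block:

  R[1]: 1 | 1 | 1 | 1
  R[2]: 1 | 1 | 1 | 2
  R[3]: 1 | 2 | 2 | 3
  R[4]: 1 | 2 | 3 | 4

hence w(1..4) = (1, 4, 2, 3).

Fulton essential set (1 of the 2 Rothe cells):

[(2, 3, 1)]


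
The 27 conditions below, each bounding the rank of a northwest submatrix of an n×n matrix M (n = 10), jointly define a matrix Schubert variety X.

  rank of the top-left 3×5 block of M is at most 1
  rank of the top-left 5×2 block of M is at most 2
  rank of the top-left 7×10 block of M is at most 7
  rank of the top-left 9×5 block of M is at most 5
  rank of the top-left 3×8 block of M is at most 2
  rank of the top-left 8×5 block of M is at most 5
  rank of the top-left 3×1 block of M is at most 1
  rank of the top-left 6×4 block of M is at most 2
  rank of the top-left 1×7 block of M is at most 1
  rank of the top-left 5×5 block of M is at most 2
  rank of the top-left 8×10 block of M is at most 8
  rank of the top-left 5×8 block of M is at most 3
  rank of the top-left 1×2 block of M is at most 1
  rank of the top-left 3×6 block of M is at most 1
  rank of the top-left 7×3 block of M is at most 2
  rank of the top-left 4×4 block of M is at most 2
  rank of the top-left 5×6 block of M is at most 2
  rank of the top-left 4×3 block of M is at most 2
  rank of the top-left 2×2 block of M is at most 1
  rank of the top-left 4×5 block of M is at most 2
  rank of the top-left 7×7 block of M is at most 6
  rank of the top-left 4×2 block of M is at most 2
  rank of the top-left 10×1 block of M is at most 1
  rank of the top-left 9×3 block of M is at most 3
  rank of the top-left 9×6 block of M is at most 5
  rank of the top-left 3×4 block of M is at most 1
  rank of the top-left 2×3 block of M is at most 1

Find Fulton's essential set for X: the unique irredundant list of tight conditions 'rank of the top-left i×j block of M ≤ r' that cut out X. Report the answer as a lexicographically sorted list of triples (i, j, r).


Reconstructing r_w from the 27 given conditions:

  i=1: 1, 1, 1, 1, 1, 1, 1, 1, 1, 1
  i=2: 1, 1, 1, 1, 1, 1, 2, 2, 2, 2
  i=3: 1, 1, 1, 1, 1, 1, 2, 2, 3, 3
  i=4: 1, 2, 2, 2, 2, 2, 3, 3, 4, 4
  i=5: 1, 2, 2, 2, 2, 2, 3, 3, 4, 5
  i=6: 1, 2, 2, 2, 3, 3, 4, 4, 5, 6
  i=7: 1, 2, 2, 3, 4, 4, 5, 5, 6, 7
  i=8: 1, 2, 3, 4, 5, 5, 6, 6, 7, 8
  i=9: 1, 2, 3, 4, 5, 5, 6, 7, 8, 9
  i=10: 1, 2, 3, 4, 5, 6, 7, 8, 9, 10

so w = (1, 7, 9, 2, 10, 5, 4, 3, 8, 6).

7 SE-corners of the 20-cell Rothe diagram give Ess(w):

[(3, 6, 1), (3, 8, 2), (5, 6, 2), (5, 8, 3), (6, 4, 2), (7, 3, 2), (9, 6, 5)]


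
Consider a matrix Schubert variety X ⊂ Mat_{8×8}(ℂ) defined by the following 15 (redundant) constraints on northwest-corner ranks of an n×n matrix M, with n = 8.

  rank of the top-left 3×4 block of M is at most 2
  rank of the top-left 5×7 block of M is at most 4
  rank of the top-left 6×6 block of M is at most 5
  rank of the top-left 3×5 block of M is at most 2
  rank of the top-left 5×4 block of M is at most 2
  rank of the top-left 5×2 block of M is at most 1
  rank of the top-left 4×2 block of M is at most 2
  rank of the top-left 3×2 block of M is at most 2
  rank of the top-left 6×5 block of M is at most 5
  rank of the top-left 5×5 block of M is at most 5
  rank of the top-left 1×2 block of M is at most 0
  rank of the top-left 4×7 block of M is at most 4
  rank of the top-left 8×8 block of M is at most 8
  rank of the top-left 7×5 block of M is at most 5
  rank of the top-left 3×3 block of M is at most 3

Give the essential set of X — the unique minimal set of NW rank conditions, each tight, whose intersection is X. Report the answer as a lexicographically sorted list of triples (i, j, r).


The tightest implied rank at each (i,j), from the 15 conditions:

  0 0 1 1 1 1 1 1
  1 1 2 2 2 2 2 2
  1 1 2 2 2 3 3 3
  1 1 2 2 3 4 4 4
  1 1 2 2 3 4 4 5
  1 2 3 3 4 5 5 6
  1 2 3 4 5 6 6 7
  1 2 3 4 5 6 7 8

so w = (3, 1, 6, 5, 8, 2, 4, 7).

Rothe diagram D(w) (10 cells), 5 SE-corners (essential conditions):

[(1, 2, 0), (3, 5, 2), (5, 2, 1), (5, 4, 2), (5, 7, 4)]


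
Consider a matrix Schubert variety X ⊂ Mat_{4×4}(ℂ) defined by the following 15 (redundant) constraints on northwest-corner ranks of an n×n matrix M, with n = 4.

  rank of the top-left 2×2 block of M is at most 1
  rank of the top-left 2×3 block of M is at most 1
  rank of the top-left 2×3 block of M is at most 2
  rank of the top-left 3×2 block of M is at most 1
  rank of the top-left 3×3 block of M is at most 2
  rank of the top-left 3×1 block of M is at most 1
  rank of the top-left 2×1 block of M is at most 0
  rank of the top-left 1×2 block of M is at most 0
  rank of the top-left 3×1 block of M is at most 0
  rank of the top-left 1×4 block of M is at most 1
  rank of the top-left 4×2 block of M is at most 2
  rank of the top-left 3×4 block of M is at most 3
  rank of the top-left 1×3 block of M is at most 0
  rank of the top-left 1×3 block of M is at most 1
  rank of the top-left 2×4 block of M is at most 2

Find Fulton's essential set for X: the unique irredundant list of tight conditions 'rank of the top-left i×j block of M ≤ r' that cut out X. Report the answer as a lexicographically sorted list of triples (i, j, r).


Recovering R(i,j) via the rank-extension bound from the 15 conditions:

  0  0  0  1
  0  1  1  2
  0  1  2  3
  1  2  3  4

so w = (4, 2, 3, 1).

2 SE-corners of the 5-cell Rothe diagram give Ess(w):

[(1, 3, 0), (3, 1, 0)]


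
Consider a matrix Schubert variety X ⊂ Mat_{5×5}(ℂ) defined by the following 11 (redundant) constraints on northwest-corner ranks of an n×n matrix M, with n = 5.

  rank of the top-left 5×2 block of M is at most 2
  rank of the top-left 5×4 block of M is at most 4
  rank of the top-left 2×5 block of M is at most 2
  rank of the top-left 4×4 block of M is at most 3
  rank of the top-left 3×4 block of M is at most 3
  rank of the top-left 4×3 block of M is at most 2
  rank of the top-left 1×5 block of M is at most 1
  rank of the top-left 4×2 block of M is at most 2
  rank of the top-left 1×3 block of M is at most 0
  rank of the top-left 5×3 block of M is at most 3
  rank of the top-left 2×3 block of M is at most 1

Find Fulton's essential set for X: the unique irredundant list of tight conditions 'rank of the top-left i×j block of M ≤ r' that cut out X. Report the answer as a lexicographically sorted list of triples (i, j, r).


Propagating the 11 rank bounds to every northwest block:

  0 0 0 1 1
  1 1 1 2 2
  1 2 2 3 3
  1 2 2 3 4
  1 2 3 4 5

giving w = (4, 1, 2, 5, 3) via Δ²R.

Fulton essential set (2 of the 4 Rothe cells):

[(1, 3, 0), (4, 3, 2)]


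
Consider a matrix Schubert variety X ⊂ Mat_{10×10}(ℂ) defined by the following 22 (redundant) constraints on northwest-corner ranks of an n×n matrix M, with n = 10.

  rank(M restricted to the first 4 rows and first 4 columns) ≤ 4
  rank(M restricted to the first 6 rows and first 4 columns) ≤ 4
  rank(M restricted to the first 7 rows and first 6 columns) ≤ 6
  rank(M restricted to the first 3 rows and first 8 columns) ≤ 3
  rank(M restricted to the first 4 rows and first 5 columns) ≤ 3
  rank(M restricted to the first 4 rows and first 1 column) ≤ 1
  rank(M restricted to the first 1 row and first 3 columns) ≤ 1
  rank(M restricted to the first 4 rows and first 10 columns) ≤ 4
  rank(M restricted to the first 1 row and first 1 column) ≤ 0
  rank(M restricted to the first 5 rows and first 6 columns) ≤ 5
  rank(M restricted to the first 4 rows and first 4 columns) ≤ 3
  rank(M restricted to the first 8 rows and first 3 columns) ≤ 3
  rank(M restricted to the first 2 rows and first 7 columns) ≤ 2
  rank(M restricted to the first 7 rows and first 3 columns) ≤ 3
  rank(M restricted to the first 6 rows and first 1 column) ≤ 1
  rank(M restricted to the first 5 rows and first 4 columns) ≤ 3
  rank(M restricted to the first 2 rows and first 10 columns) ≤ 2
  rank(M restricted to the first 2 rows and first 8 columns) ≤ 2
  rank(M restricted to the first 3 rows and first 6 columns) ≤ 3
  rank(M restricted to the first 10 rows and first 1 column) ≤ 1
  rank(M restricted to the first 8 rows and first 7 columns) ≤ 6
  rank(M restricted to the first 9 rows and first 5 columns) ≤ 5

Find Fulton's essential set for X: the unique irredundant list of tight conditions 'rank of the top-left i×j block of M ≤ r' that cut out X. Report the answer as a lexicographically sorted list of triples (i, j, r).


Reconstructing r_w from the 22 given conditions:

  0 | 1 | 1 | 1 | 1 | 1 | 1 | 1 | 1 | 1
  1 | 2 | 2 | 2 | 2 | 2 | 2 | 2 | 2 | 2
  1 | 2 | 3 | 3 | 3 | 3 | 3 | 3 | 3 | 3
  1 | 2 | 3 | 3 | 3 | 4 | 4 | 4 | 4 | 4
  1 | 2 | 3 | 3 | 4 | 5 | 5 | 5 | 5 | 5
  1 | 2 | 3 | 4 | 5 | 6 | 6 | 6 | 6 | 6
  1 | 2 | 3 | 4 | 5 | 6 | 6 | 7 | 7 | 7
  1 | 2 | 3 | 4 | 5 | 6 | 6 | 7 | 8 | 8
  1 | 2 | 3 | 4 | 5 | 6 | 7 | 8 | 9 | 9
  1 | 2 | 3 | 4 | 5 | 6 | 7 | 8 | 9 | 10

so w = (2, 1, 3, 6, 5, 4, 8, 9, 7, 10).

Rothe diagram D(w) (6 cells), 4 SE-corners (essential conditions):

[(1, 1, 0), (4, 5, 3), (5, 4, 3), (8, 7, 6)]


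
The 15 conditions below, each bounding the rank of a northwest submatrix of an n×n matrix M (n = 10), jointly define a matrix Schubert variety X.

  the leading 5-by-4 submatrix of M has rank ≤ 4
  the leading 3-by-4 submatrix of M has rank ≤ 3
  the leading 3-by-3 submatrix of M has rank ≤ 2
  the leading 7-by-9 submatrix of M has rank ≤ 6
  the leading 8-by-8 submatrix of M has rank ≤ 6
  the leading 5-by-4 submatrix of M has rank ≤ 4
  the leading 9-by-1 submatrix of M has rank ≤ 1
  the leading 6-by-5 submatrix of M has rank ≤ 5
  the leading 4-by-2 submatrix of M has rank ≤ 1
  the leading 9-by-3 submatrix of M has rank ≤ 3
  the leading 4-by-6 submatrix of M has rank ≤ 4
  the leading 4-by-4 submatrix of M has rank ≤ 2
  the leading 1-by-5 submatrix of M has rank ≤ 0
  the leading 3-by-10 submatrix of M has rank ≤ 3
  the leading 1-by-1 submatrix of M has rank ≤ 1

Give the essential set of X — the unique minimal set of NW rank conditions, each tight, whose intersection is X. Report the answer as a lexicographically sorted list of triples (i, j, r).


Computing R[i][j] = min implied NW-rank bound (n=10, 15 conditions):

  0  0  0  0  0  1  1  1  1  1
  1  1  1  1  1  2  2  2  2  2
  1  1  2  2  2  3  3  3  3  3
  1  1  2  2  3  4  4  4  4  4
  1  2  3  3  4  5  5  5  5  5
  1  2  3  4  5  6  6  6  6  6
  1  2  3  4  5  6  6  6  6  7
  1  2  3  4  5  6  6  6  7  8
  1  2  3  4  5  6  7  7  8  9
  1  2  3  4  5  6  7  8  9  10

second differences of R give the permutation w = (6, 1, 3, 5, 2, 4, 10, 9, 7, 8).

D(w) has 13 cells with 5 SE-corners; essential set:

[(1, 5, 0), (4, 2, 1), (4, 4, 2), (7, 9, 6), (8, 8, 6)]


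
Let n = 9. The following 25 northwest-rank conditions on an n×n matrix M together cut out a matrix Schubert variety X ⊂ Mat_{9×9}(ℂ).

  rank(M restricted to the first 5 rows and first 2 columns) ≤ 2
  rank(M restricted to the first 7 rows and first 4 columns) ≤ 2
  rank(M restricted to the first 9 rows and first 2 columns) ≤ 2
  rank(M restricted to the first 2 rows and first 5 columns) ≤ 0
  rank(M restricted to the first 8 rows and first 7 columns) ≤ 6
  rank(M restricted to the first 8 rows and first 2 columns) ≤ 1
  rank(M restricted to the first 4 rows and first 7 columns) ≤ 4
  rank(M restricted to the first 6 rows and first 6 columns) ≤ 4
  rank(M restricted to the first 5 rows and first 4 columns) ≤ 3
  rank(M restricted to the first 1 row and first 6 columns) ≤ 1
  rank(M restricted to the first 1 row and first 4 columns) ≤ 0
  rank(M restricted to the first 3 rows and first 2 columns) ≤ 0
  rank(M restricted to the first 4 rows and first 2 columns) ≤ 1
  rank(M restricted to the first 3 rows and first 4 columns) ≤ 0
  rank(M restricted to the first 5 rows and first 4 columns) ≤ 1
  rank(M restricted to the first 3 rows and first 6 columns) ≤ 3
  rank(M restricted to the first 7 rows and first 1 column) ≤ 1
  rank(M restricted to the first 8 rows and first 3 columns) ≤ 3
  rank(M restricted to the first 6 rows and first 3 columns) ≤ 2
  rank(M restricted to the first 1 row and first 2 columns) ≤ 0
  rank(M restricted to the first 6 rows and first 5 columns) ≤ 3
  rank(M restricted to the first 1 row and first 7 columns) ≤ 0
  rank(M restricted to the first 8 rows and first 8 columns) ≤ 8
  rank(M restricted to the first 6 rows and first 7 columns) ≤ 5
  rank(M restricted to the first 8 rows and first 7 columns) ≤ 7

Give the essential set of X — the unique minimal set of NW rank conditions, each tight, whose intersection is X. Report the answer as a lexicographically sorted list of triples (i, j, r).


The tightest implied rank at each (i,j), from the 25 conditions:

  R[1]: 0 | 0 | 0 | 0 | 0 | 0 | 0 | 1 | 1
  R[2]: 0 | 0 | 0 | 0 | 0 | 1 | 1 | 2 | 2
  R[3]: 0 | 0 | 0 | 0 | 1 | 2 | 2 | 3 | 3
  R[4]: 1 | 1 | 1 | 1 | 2 | 3 | 3 | 4 | 4
  R[5]: 1 | 1 | 1 | 1 | 2 | 3 | 4 | 5 | 5
  R[6]: 1 | 1 | 2 | 2 | 3 | 4 | 5 | 6 | 6
  R[7]: 1 | 1 | 2 | 2 | 3 | 4 | 5 | 6 | 7
  R[8]: 1 | 1 | 2 | 3 | 4 | 5 | 6 | 7 | 8
  R[9]: 1 | 2 | 3 | 4 | 5 | 6 | 7 | 8 | 9

so w = (8, 6, 5, 1, 7, 3, 9, 4, 2).

D(w) has 23 cells with 6 SE-corners; essential set:

[(1, 7, 0), (2, 5, 0), (3, 4, 0), (5, 4, 1), (7, 4, 2), (8, 2, 1)]


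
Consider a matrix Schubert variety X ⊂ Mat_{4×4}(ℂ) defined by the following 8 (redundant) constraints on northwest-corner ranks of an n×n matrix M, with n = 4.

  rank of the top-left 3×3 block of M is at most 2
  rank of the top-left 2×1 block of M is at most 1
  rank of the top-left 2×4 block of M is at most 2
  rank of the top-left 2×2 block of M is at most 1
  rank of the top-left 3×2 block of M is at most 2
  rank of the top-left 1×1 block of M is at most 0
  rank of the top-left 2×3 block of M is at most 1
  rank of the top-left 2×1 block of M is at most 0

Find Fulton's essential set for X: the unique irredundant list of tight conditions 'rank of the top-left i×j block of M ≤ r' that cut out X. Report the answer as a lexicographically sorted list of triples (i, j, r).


Recovering R(i,j) via the rank-extension bound from the 8 conditions:

  0 | 1 | 1 | 1
  0 | 1 | 1 | 2
  1 | 2 | 2 | 3
  1 | 2 | 3 | 4

hence w(1..4) = (2, 4, 1, 3).

ℓ(w)=3; the 2 essential cells (i,j,r):

[(2, 1, 0), (2, 3, 1)]


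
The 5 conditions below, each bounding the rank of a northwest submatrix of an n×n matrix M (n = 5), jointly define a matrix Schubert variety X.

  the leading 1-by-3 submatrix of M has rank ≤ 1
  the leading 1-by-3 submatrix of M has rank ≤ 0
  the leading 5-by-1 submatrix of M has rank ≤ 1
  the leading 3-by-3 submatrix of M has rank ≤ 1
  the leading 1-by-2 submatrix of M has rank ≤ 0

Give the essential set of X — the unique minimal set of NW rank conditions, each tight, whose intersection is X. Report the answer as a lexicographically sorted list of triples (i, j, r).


Rank table r_w(5×5) implied by the 5 constraints:

  row 1: 0 | 0 | 0 | 1 | 1
  row 2: 1 | 1 | 1 | 2 | 2
  row 3: 1 | 1 | 1 | 2 | 3
  row 4: 1 | 2 | 2 | 3 | 4
  row 5: 1 | 2 | 3 | 4 | 5

second differences of R give the permutation w = (4, 1, 5, 2, 3).

2 SE-corners of the 5-cell Rothe diagram give Ess(w):

[(1, 3, 0), (3, 3, 1)]


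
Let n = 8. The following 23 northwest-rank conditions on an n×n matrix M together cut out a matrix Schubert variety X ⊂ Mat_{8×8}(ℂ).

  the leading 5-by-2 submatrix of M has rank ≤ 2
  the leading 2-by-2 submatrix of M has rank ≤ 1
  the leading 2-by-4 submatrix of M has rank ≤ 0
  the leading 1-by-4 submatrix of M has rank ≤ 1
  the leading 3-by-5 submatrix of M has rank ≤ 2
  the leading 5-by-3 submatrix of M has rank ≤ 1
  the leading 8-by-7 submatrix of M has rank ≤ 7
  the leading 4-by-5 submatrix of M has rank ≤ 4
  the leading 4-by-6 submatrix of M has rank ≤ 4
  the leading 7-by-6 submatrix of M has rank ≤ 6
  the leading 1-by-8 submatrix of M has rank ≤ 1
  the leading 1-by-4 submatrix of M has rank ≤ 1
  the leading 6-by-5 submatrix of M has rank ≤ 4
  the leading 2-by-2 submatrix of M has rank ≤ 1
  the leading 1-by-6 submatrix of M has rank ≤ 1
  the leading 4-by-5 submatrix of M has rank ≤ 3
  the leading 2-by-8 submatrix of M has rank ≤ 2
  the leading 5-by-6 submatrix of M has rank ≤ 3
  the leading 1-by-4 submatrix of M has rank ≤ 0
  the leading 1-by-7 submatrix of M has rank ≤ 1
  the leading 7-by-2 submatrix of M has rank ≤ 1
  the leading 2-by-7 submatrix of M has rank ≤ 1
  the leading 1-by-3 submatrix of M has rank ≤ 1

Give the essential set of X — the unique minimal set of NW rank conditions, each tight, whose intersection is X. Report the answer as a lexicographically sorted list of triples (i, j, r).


Propagating the 23 rank bounds to every northwest block:

  i=1: 0  0  0  0  1  1  1  1
  i=2: 0  0  0  0  1  1  1  2
  i=3: 1  1  1  1  2  2  2  3
  i=4: 1  1  1  2  3  3  3  4
  i=5: 1  1  1  2  3  3  4  5
  i=6: 1  1  2  3  4  4  5  6
  i=7: 1  1  2  3  4  5  6  7
  i=8: 1  2  3  4  5  6  7  8

hence w(1..8) = (5, 8, 1, 4, 7, 3, 6, 2).

ℓ(w)=17; the 5 essential cells (i,j,r):

[(2, 4, 0), (2, 7, 1), (5, 3, 1), (5, 6, 3), (7, 2, 1)]
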